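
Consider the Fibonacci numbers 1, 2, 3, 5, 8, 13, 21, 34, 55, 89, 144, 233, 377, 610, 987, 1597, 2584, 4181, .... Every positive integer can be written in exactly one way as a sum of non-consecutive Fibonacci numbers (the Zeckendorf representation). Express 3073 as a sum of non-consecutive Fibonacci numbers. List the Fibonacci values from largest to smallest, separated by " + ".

2584 ≤ 3073 < 4181, so take 2584; remainder 489
377 ≤ 489 < 610, so take 377; remainder 112
89 ≤ 112 < 144, so take 89; remainder 23
21 ≤ 23 < 34, so take 21; remainder 2
2 ≤ 2 < 3, so take 2; remainder 0
So 3073 = 2584 + 377 + 89 + 21 + 2, with no two terms consecutive in the sequence.

2584 + 377 + 89 + 21 + 2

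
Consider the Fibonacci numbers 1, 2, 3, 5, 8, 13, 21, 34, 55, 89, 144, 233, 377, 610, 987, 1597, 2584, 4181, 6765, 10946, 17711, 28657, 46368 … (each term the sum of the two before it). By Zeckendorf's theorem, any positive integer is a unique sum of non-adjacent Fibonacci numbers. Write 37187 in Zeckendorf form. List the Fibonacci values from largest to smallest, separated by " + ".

largest Fibonacci ≤ 37187 is 28657; 37187 − 28657 = 8530
largest Fibonacci ≤ 8530 is 6765; 8530 − 6765 = 1765
largest Fibonacci ≤ 1765 is 1597; 1765 − 1597 = 168
largest Fibonacci ≤ 168 is 144; 168 − 144 = 24
largest Fibonacci ≤ 24 is 21; 24 − 21 = 3
largest Fibonacci ≤ 3 is 3; 3 − 3 = 0
So 37187 = 28657 + 6765 + 1597 + 144 + 21 + 3, with no two terms consecutive in the sequence.

28657 + 6765 + 1597 + 144 + 21 + 3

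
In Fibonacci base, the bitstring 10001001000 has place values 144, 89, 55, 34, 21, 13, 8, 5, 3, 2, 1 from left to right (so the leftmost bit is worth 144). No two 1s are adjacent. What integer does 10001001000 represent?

170

Summing the place values of the 1 bits: 144 + 21 + 5 = 170.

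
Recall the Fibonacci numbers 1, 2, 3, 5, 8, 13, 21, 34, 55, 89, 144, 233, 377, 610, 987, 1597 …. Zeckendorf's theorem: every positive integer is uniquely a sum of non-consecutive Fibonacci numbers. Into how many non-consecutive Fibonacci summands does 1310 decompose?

4

Greedily peel off the largest Fibonacci term at each step:
take 987 (≤ 1310); 1310 − 987 = 323
take 233 (≤ 323); 323 − 233 = 90
take 89 (≤ 90); 90 − 89 = 1
take 1 (≤ 1); 1 − 1 = 0
1310 = 987 + 233 + 89 + 1, which has 4 terms.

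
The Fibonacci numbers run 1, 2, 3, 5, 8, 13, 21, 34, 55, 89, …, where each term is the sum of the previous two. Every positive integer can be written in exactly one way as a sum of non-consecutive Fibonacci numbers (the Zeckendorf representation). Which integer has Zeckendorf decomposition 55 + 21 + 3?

79

55 + 21 + 3 = 79.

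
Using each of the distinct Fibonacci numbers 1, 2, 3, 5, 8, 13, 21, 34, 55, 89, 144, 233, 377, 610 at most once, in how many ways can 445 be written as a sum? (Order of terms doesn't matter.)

15

Starting from the Zeckendorf form and repeatedly splitting a term F_k into F_{k−1} + F_{k−2} (when neither is already used) reaches every representation.
445 = 377+55+13 = 377+55+8+5 = 377+34+21+13 = 233+144+55+13 = 377+55+8+3+2 = … (10 more), for 15 in all.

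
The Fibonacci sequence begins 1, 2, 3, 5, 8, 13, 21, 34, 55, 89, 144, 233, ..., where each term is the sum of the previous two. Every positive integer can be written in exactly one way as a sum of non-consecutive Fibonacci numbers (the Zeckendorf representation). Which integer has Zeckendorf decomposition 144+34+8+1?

187

144+34+8+1 = 187.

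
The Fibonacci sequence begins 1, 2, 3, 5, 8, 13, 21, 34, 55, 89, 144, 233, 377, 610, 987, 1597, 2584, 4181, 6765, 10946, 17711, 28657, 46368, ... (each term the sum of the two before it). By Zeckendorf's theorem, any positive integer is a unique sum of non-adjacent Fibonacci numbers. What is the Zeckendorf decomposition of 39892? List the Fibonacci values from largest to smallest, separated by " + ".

39892: greatest Fibonacci not exceeding it is 28657, leaving 11235
11235: greatest Fibonacci not exceeding it is 10946, leaving 289
289: greatest Fibonacci not exceeding it is 233, leaving 56
56: greatest Fibonacci not exceeding it is 55, leaving 1
1: greatest Fibonacci not exceeding it is 1, leaving 0
So 39892 = 28657 + 10946 + 233 + 55 + 1, with no two terms consecutive in the sequence.

28657 + 10946 + 233 + 55 + 1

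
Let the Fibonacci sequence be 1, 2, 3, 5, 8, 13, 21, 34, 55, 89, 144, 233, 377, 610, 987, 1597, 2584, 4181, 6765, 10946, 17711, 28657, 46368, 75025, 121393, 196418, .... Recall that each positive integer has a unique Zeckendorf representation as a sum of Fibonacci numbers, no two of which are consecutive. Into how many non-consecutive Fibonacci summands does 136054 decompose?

136054 − 121393 = 14661
14661 − 10946 = 3715
3715 − 2584 = 1131
1131 − 987 = 144
144 − 144 = 0
136054 = 121393 + 10946 + 2584 + 987 + 144, which has 5 terms.

5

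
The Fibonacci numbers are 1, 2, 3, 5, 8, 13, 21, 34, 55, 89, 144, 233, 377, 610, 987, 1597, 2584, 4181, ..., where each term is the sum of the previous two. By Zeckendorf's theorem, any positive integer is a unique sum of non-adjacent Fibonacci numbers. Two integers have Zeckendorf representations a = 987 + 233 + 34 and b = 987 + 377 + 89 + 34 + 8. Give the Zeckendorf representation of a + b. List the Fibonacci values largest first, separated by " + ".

The two numbers are 1254 and 1495, so their sum is 2749.
Greedily peel off the largest Fibonacci term at each step:
2749: greatest Fibonacci not exceeding it is 2584, leaving 165
165: greatest Fibonacci not exceeding it is 144, leaving 21
21: greatest Fibonacci not exceeding it is 21, leaving 0

2584 + 144 + 21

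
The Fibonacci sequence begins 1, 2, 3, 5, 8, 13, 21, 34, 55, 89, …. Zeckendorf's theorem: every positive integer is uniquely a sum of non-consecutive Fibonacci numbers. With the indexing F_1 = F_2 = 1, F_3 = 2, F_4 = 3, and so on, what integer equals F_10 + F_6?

63

F_10 + F_6 = 55 + 8 = 63.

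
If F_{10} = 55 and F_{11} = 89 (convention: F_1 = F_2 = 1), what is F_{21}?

10946

By F_{2k+1} = F_k² + F_{k+1}²: F_{21} = 55² + 89² = 3025 + 7921 = 10946.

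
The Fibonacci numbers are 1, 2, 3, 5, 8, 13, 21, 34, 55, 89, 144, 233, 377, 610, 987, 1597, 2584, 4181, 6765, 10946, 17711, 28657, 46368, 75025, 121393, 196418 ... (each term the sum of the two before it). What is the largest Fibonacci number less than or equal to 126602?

121393 ≤ 126602 < 196418, so the largest Fibonacci number not exceeding 126602 is 121393.

121393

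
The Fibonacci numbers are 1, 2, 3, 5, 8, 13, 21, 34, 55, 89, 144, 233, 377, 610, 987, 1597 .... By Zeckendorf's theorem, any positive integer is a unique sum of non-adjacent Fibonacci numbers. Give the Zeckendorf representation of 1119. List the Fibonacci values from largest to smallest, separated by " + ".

Repeatedly subtract the largest Fibonacci number that fits:
largest Fibonacci ≤ 1119 is 987; 1119 − 987 = 132
largest Fibonacci ≤ 132 is 89; 132 − 89 = 43
largest Fibonacci ≤ 43 is 34; 43 − 34 = 9
largest Fibonacci ≤ 9 is 8; 9 − 8 = 1
largest Fibonacci ≤ 1 is 1; 1 − 1 = 0
So 1119 = 987 + 89 + 34 + 8 + 1, with no two terms consecutive in the sequence.

987 + 89 + 34 + 8 + 1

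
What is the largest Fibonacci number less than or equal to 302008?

196418

196418 ≤ 302008 < 317811, so the largest Fibonacci number not exceeding 302008 is 196418.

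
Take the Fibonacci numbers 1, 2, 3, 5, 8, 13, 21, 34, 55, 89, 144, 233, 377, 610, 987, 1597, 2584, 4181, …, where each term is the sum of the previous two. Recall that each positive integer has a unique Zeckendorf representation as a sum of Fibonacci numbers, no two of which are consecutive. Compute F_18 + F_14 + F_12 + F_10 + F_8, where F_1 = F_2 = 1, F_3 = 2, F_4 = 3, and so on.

F_18 + F_14 + F_12 + F_10 + F_8 = 2584 + 377 + 144 + 55 + 21 = 3181.

3181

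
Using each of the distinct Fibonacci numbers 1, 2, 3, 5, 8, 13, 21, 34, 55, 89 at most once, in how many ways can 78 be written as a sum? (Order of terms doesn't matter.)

Each representation comes from the Zeckendorf form by replacing some F_k with F_{k−1} + F_{k−2} where possible.
78 = 55+21+2 = 55+13+8+2 = 55+13+5+3+2 = … (2 more), for 5 in all.

5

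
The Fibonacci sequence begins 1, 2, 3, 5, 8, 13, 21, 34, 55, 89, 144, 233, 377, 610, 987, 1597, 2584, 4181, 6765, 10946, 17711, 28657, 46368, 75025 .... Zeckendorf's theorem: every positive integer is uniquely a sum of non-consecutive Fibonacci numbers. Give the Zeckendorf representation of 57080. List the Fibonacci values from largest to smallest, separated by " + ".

46368 + 6765 + 2584 + 987 + 233 + 89 + 34 + 13 + 5 + 2

57080 − 46368 = 10712
10712 − 6765 = 3947
3947 − 2584 = 1363
1363 − 987 = 376
376 − 233 = 143
143 − 89 = 54
54 − 34 = 20
20 − 13 = 7
7 − 5 = 2
2 − 2 = 0
So 57080 = 46368 + 6765 + 2584 + 987 + 233 + 89 + 34 + 13 + 5 + 2, with no two terms consecutive in the sequence.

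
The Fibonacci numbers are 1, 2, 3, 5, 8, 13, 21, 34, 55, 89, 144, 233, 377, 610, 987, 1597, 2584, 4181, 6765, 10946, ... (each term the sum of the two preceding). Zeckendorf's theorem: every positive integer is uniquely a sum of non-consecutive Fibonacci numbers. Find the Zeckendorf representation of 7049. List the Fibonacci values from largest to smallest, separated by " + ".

Greedily peel off the largest Fibonacci term at each step:
take 6765 (≤ 7049); 7049 − 6765 = 284
take 233 (≤ 284); 284 − 233 = 51
take 34 (≤ 51); 51 − 34 = 17
take 13 (≤ 17); 17 − 13 = 4
take 3 (≤ 4); 4 − 3 = 1
take 1 (≤ 1); 1 − 1 = 0
So 7049 = 6765 + 233 + 34 + 13 + 3 + 1, with no two terms consecutive in the sequence.

6765 + 233 + 34 + 13 + 3 + 1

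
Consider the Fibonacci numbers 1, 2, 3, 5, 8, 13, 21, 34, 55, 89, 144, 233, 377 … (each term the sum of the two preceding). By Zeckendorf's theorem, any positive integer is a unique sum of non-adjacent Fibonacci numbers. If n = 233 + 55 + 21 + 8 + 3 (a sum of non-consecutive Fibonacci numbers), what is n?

320

233 + 55 + 21 + 8 + 3 = 320.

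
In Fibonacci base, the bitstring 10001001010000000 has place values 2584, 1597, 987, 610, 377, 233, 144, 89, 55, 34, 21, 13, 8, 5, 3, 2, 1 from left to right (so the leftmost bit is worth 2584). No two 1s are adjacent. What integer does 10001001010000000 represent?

Summing the place values of the 1 bits: 2584 + 377 + 89 + 34 = 3084.

3084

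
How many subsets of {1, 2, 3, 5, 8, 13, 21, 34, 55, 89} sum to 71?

71 = 55+13+3 = 55+13+2+1 = 55+8+5+3 = 34+21+13+3 = 55+8+5+2+1 = … (3 more), for 8 in all.

8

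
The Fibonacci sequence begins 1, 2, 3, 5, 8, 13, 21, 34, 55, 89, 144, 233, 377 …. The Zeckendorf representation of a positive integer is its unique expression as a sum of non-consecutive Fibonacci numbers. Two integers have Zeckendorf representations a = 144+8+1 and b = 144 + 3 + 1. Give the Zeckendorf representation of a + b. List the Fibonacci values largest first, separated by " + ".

The two numbers are 153 and 148, so their sum is 301.
Repeatedly subtract the largest Fibonacci number that fits:
301 − 233 = 68
68 − 55 = 13
13 − 13 = 0

233 + 55 + 13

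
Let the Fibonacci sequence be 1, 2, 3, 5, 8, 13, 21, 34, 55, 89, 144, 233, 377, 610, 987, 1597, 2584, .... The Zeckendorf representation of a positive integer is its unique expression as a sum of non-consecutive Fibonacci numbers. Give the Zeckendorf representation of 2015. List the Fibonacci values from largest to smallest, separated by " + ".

1597 + 377 + 34 + 5 + 2

Greedy algorithm:
2015 − 1597 = 418
418 − 377 = 41
41 − 34 = 7
7 − 5 = 2
2 − 2 = 0
So 2015 = 1597 + 377 + 34 + 5 + 2, with no two terms consecutive in the sequence.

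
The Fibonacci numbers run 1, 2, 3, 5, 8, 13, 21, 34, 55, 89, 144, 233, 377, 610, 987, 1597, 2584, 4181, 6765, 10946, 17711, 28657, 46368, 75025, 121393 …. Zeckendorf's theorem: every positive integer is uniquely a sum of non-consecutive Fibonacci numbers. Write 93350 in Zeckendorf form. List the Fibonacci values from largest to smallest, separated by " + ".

75025 + 17711 + 610 + 3 + 1

Repeatedly subtract the largest Fibonacci number that fits:
take 75025 (≤ 93350); 93350 − 75025 = 18325
take 17711 (≤ 18325); 18325 − 17711 = 614
take 610 (≤ 614); 614 − 610 = 4
take 3 (≤ 4); 4 − 3 = 1
take 1 (≤ 1); 1 − 1 = 0
So 93350 = 75025 + 17711 + 610 + 3 + 1, with no two terms consecutive in the sequence.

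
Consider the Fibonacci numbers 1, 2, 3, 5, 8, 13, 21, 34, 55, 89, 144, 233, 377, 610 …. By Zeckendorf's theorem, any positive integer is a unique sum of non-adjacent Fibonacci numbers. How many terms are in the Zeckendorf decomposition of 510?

5

510: greatest Fibonacci not exceeding it is 377, leaving 133
133: greatest Fibonacci not exceeding it is 89, leaving 44
44: greatest Fibonacci not exceeding it is 34, leaving 10
10: greatest Fibonacci not exceeding it is 8, leaving 2
2: greatest Fibonacci not exceeding it is 2, leaving 0
510 = 377 + 89 + 34 + 8 + 2, which has 5 terms.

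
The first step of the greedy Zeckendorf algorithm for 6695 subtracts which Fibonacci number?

4181

4181 ≤ 6695 < 6765, so the largest Fibonacci number not exceeding 6695 is 4181.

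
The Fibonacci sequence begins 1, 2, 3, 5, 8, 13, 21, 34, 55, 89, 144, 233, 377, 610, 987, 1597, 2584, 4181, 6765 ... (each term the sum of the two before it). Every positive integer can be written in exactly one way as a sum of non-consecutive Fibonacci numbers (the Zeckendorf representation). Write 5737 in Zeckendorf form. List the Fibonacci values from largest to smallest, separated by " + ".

4181 ≤ 5737 < 6765, so take 4181; remainder 1556
987 ≤ 1556 < 1597, so take 987; remainder 569
377 ≤ 569 < 610, so take 377; remainder 192
144 ≤ 192 < 233, so take 144; remainder 48
34 ≤ 48 < 55, so take 34; remainder 14
13 ≤ 14 < 21, so take 13; remainder 1
1 ≤ 1 < 2, so take 1; remainder 0
So 5737 = 4181 + 987 + 377 + 144 + 34 + 13 + 1, with no two terms consecutive in the sequence.

4181 + 987 + 377 + 144 + 34 + 13 + 1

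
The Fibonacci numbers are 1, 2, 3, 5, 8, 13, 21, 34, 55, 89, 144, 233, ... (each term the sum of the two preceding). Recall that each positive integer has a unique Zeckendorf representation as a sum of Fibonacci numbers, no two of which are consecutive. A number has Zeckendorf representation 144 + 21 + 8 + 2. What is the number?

144 + 21 + 8 + 2 = 175.

175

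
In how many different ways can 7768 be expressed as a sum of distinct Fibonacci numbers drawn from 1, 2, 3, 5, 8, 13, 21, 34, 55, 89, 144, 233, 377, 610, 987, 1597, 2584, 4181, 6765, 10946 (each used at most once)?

Starting from the Zeckendorf form and repeatedly splitting a term F_k into F_{k−1} + F_{k−2} (when neither is already used) reaches every representation.
7768 = 6765+987+13+3 = 6765+987+13+2+1 = 6765+987+8+5+3 = … (53 more), for 56 in all.

56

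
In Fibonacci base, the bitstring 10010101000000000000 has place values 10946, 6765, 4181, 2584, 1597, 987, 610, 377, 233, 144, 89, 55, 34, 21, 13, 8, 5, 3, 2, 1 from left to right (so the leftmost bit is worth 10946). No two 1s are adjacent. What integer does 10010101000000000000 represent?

Summing the place values of the 1 bits: 10946 + 2584 + 987 + 377 = 14894.

14894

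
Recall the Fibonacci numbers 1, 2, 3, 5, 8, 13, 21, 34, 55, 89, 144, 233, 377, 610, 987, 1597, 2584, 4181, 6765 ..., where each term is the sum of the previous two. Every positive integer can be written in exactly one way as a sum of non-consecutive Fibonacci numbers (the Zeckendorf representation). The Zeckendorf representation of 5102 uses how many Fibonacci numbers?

6

4181 ≤ 5102 < 6765, so take 4181; remainder 921
610 ≤ 921 < 987, so take 610; remainder 311
233 ≤ 311 < 377, so take 233; remainder 78
55 ≤ 78 < 89, so take 55; remainder 23
21 ≤ 23 < 34, so take 21; remainder 2
2 ≤ 2 < 3, so take 2; remainder 0
5102 = 4181 + 610 + 233 + 55 + 21 + 2, which has 6 terms.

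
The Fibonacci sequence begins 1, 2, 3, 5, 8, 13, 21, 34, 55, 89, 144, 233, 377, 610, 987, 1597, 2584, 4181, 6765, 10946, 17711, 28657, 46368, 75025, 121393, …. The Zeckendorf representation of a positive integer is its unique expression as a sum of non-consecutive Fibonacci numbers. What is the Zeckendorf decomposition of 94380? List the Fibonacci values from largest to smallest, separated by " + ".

75025 + 17711 + 1597 + 34 + 13

Greedy algorithm:
take 75025 (≤ 94380); 94380 − 75025 = 19355
take 17711 (≤ 19355); 19355 − 17711 = 1644
take 1597 (≤ 1644); 1644 − 1597 = 47
take 34 (≤ 47); 47 − 34 = 13
take 13 (≤ 13); 13 − 13 = 0
So 94380 = 75025 + 17711 + 1597 + 34 + 13, with no two terms consecutive in the sequence.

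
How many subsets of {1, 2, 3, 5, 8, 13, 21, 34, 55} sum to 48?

48 = 34+13+1 = 34+8+5+1 = 34+8+3+2+1 = 21+13+8+5+1 = … (1 more), for 5 in all.

5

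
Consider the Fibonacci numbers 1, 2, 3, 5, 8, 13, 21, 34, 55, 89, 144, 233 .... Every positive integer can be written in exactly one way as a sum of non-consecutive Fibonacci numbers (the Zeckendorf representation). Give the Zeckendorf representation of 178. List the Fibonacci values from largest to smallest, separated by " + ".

144 + 34

Greedy algorithm:
178 − 144 = 34
34 − 34 = 0
So 178 = 144 + 34, with no two terms consecutive in the sequence.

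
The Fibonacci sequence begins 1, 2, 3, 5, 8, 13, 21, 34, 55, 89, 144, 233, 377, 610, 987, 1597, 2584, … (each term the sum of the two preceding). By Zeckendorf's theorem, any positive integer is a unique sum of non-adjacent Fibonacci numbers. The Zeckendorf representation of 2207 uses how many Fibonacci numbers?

2

Repeatedly subtract the largest Fibonacci number that fits:
subtract 1597 from 2207: 610 remains
subtract 610 from 610: 0 remains
2207 = 1597 + 610, which has 2 terms.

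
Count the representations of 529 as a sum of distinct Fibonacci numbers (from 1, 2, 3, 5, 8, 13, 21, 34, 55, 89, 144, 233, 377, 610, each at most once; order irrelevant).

19

Each representation comes from the Zeckendorf form by replacing some F_k with F_{k−1} + F_{k−2} where possible.
529 = 377+144+8 = 377+144+5+3 = 377+89+55+8 = … (16 more), for 19 in all.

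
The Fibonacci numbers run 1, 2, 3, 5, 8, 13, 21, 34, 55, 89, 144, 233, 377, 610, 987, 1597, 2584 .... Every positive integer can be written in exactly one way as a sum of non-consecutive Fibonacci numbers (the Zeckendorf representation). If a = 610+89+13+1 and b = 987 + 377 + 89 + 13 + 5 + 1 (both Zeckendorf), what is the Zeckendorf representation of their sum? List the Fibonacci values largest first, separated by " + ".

The two numbers are 713 and 1472, so their sum is 2185.
largest Fibonacci ≤ 2185 is 1597; 2185 − 1597 = 588
largest Fibonacci ≤ 588 is 377; 588 − 377 = 211
largest Fibonacci ≤ 211 is 144; 211 − 144 = 67
largest Fibonacci ≤ 67 is 55; 67 − 55 = 12
largest Fibonacci ≤ 12 is 8; 12 − 8 = 4
largest Fibonacci ≤ 4 is 3; 4 − 3 = 1
largest Fibonacci ≤ 1 is 1; 1 − 1 = 0

1597 + 377 + 144 + 55 + 8 + 3 + 1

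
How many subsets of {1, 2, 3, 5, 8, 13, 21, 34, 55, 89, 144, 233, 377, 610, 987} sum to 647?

22

Each representation comes from the Zeckendorf form by replacing some F_k with F_{k−1} + F_{k−2} where possible.
647 = 610+34+3 = 610+34+2+1 = 610+21+13+3 = 377+233+34+3 = 610+21+13+2+1 = … (17 more), for 22 in all.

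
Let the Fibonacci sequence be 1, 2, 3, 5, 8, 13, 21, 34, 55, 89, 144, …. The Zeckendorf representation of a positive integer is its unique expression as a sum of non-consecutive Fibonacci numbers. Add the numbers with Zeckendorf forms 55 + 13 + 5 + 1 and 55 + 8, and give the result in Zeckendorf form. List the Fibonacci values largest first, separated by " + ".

89 + 34 + 13 + 1

The two numbers are 74 and 63, so their sum is 137.
89 ≤ 137 < 144, so take 89; remainder 48
34 ≤ 48 < 55, so take 34; remainder 14
13 ≤ 14 < 21, so take 13; remainder 1
1 ≤ 1 < 2, so take 1; remainder 0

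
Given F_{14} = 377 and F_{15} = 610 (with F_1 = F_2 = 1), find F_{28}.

317811

By the doubling identity F_{2k} = F_k(2F_{k+1} − F_k): F_{28} = 377·(2·610 − 377) = 377·843 = 317811.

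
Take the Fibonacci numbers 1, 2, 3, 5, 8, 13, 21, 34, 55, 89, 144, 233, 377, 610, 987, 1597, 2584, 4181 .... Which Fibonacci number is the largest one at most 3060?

2584 ≤ 3060 < 4181, so the largest Fibonacci number not exceeding 3060 is 2584.

2584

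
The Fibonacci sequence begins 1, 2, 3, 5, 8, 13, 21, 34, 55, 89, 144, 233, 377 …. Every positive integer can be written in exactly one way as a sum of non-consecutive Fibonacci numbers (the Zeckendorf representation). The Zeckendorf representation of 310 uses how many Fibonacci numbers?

Greedily peel off the largest Fibonacci term at each step:
subtract 233 from 310: 77 remains
subtract 55 from 77: 22 remains
subtract 21 from 22: 1 remains
subtract 1 from 1: 0 remains
310 = 233 + 55 + 21 + 1, which has 4 terms.

4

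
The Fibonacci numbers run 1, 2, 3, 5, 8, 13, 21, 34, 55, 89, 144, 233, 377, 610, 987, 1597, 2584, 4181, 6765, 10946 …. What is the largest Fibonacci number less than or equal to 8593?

6765 ≤ 8593 < 10946, so the largest Fibonacci number not exceeding 8593 is 6765.

6765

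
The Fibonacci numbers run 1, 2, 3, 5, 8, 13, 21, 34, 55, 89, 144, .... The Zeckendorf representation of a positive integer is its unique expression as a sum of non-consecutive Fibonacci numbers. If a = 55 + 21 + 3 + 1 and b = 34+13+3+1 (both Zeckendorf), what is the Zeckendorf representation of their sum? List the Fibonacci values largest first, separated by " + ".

89 + 34 + 8

The two numbers are 80 and 51, so their sum is 131.
Greedily peel off the largest Fibonacci term at each step:
131 − 89 = 42
42 − 34 = 8
8 − 8 = 0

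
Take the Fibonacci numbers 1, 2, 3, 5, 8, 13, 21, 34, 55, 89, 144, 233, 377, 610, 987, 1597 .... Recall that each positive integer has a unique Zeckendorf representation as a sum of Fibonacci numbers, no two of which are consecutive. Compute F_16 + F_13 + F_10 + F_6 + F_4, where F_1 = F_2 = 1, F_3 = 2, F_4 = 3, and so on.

1286

F_16 + F_13 + F_10 + F_6 + F_4 = 987 + 233 + 55 + 8 + 3 = 1286.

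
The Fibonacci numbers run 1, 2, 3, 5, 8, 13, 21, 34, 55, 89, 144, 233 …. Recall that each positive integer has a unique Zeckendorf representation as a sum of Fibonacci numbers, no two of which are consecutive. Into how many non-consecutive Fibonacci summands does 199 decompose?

2

199: greatest Fibonacci not exceeding it is 144, leaving 55
55: greatest Fibonacci not exceeding it is 55, leaving 0
199 = 144 + 55, which has 2 terms.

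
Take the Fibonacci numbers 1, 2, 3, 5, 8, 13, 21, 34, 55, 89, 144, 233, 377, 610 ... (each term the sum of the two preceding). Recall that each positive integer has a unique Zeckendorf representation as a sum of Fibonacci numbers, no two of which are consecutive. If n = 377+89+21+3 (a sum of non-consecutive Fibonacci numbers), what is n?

377+89+21+3 = 490.

490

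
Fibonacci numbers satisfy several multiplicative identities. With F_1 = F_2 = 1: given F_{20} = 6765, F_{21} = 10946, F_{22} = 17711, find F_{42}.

267914296

By the addition formula F_{m+n} = F_m F_{n+1} + F_{m−1} F_n with m=22, n=20: F_{42} = 17711·10946 + 10946·6765 = 193864606 + 74049690 = 267914296.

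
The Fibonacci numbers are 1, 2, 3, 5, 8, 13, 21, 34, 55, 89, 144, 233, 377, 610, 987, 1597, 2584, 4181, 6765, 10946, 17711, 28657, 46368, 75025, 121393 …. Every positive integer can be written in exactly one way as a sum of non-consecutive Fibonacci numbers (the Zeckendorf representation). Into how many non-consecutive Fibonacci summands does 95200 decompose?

7

Greedily peel off the largest Fibonacci term at each step:
subtract 75025 from 95200: 20175 remains
subtract 17711 from 20175: 2464 remains
subtract 1597 from 2464: 867 remains
subtract 610 from 867: 257 remains
subtract 233 from 257: 24 remains
subtract 21 from 24: 3 remains
subtract 3 from 3: 0 remains
95200 = 75025 + 17711 + 1597 + 610 + 233 + 21 + 3, which has 7 terms.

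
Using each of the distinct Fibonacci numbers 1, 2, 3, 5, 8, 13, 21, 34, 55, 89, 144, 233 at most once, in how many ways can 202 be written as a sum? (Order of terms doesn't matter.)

12

Each representation comes from the Zeckendorf form by replacing some F_k with F_{k−1} + F_{k−2} where possible.
202 = 144+55+3 = 144+55+2+1 = 144+34+21+3 = 144+34+21+2+1 = 144+34+13+8+3 = … (7 more), for 12 in all.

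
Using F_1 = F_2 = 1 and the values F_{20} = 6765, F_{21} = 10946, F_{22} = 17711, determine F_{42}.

By the addition formula F_{m+n} = F_m F_{n+1} + F_{m−1} F_n with m=21, n=21: F_{42} = 10946·17711 + 6765·10946 = 193864606 + 74049690 = 267914296.

267914296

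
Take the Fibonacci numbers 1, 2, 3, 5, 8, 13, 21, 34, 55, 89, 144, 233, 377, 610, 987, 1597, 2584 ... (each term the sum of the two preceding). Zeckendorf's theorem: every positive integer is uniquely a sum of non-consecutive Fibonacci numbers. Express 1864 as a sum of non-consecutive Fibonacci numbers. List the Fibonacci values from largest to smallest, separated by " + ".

1597 + 233 + 34

1864: greatest Fibonacci not exceeding it is 1597, leaving 267
267: greatest Fibonacci not exceeding it is 233, leaving 34
34: greatest Fibonacci not exceeding it is 34, leaving 0
So 1864 = 1597 + 233 + 34, with no two terms consecutive in the sequence.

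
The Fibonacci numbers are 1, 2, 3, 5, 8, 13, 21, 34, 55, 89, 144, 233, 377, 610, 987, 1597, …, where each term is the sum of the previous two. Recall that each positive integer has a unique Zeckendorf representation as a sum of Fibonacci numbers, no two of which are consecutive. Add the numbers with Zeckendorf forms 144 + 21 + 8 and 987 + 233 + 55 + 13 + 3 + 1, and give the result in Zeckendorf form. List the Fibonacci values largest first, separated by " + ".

The two numbers are 173 and 1292, so their sum is 1465.
Greedily peel off the largest Fibonacci term at each step:
1465 − 987 = 478
478 − 377 = 101
101 − 89 = 12
12 − 8 = 4
4 − 3 = 1
1 − 1 = 0

987 + 377 + 89 + 8 + 3 + 1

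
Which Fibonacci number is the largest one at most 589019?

514229

514229 ≤ 589019 < 832040, so the largest Fibonacci number not exceeding 589019 is 514229.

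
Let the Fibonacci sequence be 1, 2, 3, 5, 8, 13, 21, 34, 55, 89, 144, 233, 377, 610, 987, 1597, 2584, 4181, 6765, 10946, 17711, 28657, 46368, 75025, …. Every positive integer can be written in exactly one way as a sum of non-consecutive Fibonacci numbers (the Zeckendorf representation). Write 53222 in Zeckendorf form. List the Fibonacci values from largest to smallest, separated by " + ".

46368 + 6765 + 89

Greedily peel off the largest Fibonacci term at each step:
largest Fibonacci ≤ 53222 is 46368; 53222 − 46368 = 6854
largest Fibonacci ≤ 6854 is 6765; 6854 − 6765 = 89
largest Fibonacci ≤ 89 is 89; 89 − 89 = 0
So 53222 = 46368 + 6765 + 89, with no two terms consecutive in the sequence.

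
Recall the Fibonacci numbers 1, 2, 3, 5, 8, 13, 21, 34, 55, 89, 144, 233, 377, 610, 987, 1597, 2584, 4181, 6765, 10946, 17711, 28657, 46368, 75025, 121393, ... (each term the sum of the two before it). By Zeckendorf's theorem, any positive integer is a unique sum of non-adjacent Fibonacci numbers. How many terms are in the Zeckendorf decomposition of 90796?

90796 − 75025 = 15771
15771 − 10946 = 4825
4825 − 4181 = 644
644 − 610 = 34
34 − 34 = 0
90796 = 75025 + 10946 + 4181 + 610 + 34, which has 5 terms.

5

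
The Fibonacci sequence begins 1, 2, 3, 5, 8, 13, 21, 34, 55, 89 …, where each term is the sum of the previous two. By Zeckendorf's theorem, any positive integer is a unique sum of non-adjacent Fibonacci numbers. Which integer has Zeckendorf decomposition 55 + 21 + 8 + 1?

55 + 21 + 8 + 1 = 85.

85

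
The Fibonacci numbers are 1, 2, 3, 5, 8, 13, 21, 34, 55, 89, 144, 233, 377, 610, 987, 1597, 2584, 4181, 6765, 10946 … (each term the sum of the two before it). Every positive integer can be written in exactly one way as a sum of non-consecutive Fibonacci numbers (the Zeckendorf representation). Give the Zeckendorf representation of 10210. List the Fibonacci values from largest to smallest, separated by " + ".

6765 ≤ 10210 < 10946, so take 6765; remainder 3445
2584 ≤ 3445 < 4181, so take 2584; remainder 861
610 ≤ 861 < 987, so take 610; remainder 251
233 ≤ 251 < 377, so take 233; remainder 18
13 ≤ 18 < 21, so take 13; remainder 5
5 ≤ 5 < 8, so take 5; remainder 0
So 10210 = 6765 + 2584 + 610 + 233 + 13 + 5, with no two terms consecutive in the sequence.

6765 + 2584 + 610 + 233 + 13 + 5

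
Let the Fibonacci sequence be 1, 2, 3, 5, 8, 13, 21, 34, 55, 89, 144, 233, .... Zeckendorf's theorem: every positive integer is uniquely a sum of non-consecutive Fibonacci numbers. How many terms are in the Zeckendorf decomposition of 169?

4

144 ≤ 169 < 233, so take 144; remainder 25
21 ≤ 25 < 34, so take 21; remainder 4
3 ≤ 4 < 5, so take 3; remainder 1
1 ≤ 1 < 2, so take 1; remainder 0
169 = 144 + 21 + 3 + 1, which has 4 terms.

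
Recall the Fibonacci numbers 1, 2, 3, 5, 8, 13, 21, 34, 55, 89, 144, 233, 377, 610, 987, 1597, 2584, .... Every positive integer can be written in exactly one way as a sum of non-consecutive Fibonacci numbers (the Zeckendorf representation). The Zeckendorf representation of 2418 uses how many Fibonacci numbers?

7

largest Fibonacci ≤ 2418 is 1597; 2418 − 1597 = 821
largest Fibonacci ≤ 821 is 610; 821 − 610 = 211
largest Fibonacci ≤ 211 is 144; 211 − 144 = 67
largest Fibonacci ≤ 67 is 55; 67 − 55 = 12
largest Fibonacci ≤ 12 is 8; 12 − 8 = 4
largest Fibonacci ≤ 4 is 3; 4 − 3 = 1
largest Fibonacci ≤ 1 is 1; 1 − 1 = 0
2418 = 1597 + 610 + 144 + 55 + 8 + 3 + 1, which has 7 terms.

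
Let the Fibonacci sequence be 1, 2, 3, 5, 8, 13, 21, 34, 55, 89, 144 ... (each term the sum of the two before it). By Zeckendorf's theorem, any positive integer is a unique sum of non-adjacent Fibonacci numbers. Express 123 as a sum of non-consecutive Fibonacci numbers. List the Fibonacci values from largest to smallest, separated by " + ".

Greedy algorithm:
89 ≤ 123 < 144, so take 89; remainder 34
34 ≤ 34 < 55, so take 34; remainder 0
So 123 = 89 + 34, with no two terms consecutive in the sequence.

89 + 34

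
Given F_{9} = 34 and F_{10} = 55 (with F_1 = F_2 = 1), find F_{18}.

By the doubling identity F_{2k} = F_k(2F_{k+1} − F_k): F_{18} = 34·(2·55 − 34) = 34·76 = 2584.

2584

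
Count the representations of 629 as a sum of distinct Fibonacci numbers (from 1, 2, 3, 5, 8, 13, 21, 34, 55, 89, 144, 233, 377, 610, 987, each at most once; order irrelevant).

13

Each representation comes from the Zeckendorf form by replacing some F_k with F_{k−1} + F_{k−2} where possible.
629 = 610+13+5+1 = 610+13+3+2+1 = 377+233+13+5+1 = 610+8+5+3+2+1 = 377+233+13+3+2+1 = … (8 more), for 13 in all.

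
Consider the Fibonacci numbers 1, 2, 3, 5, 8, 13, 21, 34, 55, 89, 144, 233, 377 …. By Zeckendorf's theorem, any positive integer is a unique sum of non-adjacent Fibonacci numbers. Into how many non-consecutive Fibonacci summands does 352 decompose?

233 ≤ 352 < 377, so take 233; remainder 119
89 ≤ 119 < 144, so take 89; remainder 30
21 ≤ 30 < 34, so take 21; remainder 9
8 ≤ 9 < 13, so take 8; remainder 1
1 ≤ 1 < 2, so take 1; remainder 0
352 = 233 + 89 + 21 + 8 + 1, which has 5 terms.

5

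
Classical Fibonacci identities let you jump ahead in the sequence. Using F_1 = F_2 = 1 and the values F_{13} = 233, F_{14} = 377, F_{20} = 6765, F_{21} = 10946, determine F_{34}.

By the addition formula F_{m+n} = F_m F_{n+1} + F_{m−1} F_n with m=21, n=13: F_{34} = 10946·377 + 6765·233 = 4126642 + 1576245 = 5702887.

5702887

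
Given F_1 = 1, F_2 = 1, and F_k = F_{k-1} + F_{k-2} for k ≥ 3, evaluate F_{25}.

Iterating the recurrence up to F_{20} = 6765 and F_{19} = 4181:
F_{21} = F_{20} + F_{19} = 6765 + 4181 = 10946
F_{22} = F_{21} + F_{20} = 10946 + 6765 = 17711
F_{23} = F_{22} + F_{21} = 17711 + 10946 = 28657
F_{24} = F_{23} + F_{22} = 28657 + 17711 = 46368
F_{25} = F_{24} + F_{23} = 46368 + 28657 = 75025

75025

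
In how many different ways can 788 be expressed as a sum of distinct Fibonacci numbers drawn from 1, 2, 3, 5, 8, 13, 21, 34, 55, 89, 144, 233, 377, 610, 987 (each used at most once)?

Each representation comes from the Zeckendorf form by replacing some F_k with F_{k−1} + F_{k−2} where possible.
788 = 610+144+34 = 610+144+21+13 = 610+89+55+34 = 377+233+144+34 = … (12 more), for 16 in all.

16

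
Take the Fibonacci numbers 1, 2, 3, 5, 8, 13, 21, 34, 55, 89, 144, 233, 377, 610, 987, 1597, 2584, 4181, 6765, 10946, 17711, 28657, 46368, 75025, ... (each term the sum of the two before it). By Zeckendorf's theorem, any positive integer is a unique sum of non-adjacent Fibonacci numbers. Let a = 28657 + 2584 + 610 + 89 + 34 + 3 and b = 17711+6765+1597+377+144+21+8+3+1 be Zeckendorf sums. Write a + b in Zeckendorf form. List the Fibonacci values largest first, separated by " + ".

46368 + 10946 + 987 + 233 + 55 + 13 + 2

The two numbers are 31977 and 26627, so their sum is 58604.
Repeatedly subtract the largest Fibonacci number that fits:
subtract 46368 from 58604: 12236 remains
subtract 10946 from 12236: 1290 remains
subtract 987 from 1290: 303 remains
subtract 233 from 303: 70 remains
subtract 55 from 70: 15 remains
subtract 13 from 15: 2 remains
subtract 2 from 2: 0 remains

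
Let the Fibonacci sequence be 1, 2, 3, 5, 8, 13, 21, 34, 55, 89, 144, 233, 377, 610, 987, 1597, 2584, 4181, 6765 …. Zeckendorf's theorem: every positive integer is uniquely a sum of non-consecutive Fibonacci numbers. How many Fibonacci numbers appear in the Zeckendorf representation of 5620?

7

Greedily peel off the largest Fibonacci term at each step:
5620 − 4181 = 1439
1439 − 987 = 452
452 − 377 = 75
75 − 55 = 20
20 − 13 = 7
7 − 5 = 2
2 − 2 = 0
5620 = 4181 + 987 + 377 + 55 + 13 + 5 + 2, which has 7 terms.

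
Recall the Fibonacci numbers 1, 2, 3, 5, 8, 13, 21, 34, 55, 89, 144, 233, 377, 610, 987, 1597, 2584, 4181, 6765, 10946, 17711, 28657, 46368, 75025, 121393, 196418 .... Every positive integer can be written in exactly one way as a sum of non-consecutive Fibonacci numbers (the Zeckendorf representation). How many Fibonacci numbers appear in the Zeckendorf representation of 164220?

8

Greedily peel off the largest Fibonacci term at each step:
take 121393 (≤ 164220); 164220 − 121393 = 42827
take 28657 (≤ 42827); 42827 − 28657 = 14170
take 10946 (≤ 14170); 14170 − 10946 = 3224
take 2584 (≤ 3224); 3224 − 2584 = 640
take 610 (≤ 640); 640 − 610 = 30
take 21 (≤ 30); 30 − 21 = 9
take 8 (≤ 9); 9 − 8 = 1
take 1 (≤ 1); 1 − 1 = 0
164220 = 121393 + 28657 + 10946 + 2584 + 610 + 21 + 8 + 1, which has 8 terms.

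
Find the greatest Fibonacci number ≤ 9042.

6765 ≤ 9042 < 10946, so the largest Fibonacci number not exceeding 9042 is 6765.

6765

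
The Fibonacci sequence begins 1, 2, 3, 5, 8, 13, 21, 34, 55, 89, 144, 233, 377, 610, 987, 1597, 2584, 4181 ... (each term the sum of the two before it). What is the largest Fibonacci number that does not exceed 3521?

2584

2584 ≤ 3521 < 4181, so the largest Fibonacci number not exceeding 3521 is 2584.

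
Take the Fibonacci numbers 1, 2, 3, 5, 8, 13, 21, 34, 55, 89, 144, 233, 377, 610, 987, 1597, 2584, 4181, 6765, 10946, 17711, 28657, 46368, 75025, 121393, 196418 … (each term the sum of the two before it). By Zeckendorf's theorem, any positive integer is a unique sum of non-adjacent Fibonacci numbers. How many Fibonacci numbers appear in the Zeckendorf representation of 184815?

8

Repeatedly subtract the largest Fibonacci number that fits:
take 121393 (≤ 184815); 184815 − 121393 = 63422
take 46368 (≤ 63422); 63422 − 46368 = 17054
take 10946 (≤ 17054); 17054 − 10946 = 6108
take 4181 (≤ 6108); 6108 − 4181 = 1927
take 1597 (≤ 1927); 1927 − 1597 = 330
take 233 (≤ 330); 330 − 233 = 97
take 89 (≤ 97); 97 − 89 = 8
take 8 (≤ 8); 8 − 8 = 0
184815 = 121393 + 46368 + 10946 + 4181 + 1597 + 233 + 89 + 8, which has 8 terms.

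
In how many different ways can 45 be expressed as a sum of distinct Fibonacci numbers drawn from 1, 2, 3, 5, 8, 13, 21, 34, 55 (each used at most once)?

Each representation comes from the Zeckendorf form by replacing some F_k with F_{k−1} + F_{k−2} where possible.
45 = 34+8+3 = 34+8+2+1 = 21+13+8+3 = … (3 more), for 6 in all.

6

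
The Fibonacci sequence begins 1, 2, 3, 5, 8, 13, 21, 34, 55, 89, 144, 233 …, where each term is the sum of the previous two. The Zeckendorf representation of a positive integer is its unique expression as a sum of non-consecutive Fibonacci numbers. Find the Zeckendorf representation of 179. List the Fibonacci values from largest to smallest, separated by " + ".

144 ≤ 179 < 233, so take 144; remainder 35
34 ≤ 35 < 55, so take 34; remainder 1
1 ≤ 1 < 2, so take 1; remainder 0
So 179 = 144 + 34 + 1, with no two terms consecutive in the sequence.

144 + 34 + 1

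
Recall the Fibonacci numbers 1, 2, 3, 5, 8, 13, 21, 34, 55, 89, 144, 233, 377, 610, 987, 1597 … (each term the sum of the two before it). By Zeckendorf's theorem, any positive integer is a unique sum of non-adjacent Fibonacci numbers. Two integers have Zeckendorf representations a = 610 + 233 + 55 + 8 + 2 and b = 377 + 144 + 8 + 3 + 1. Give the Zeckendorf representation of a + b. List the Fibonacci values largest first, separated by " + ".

987 + 377 + 55 + 21 + 1

The two numbers are 908 and 533, so their sum is 1441.
largest Fibonacci ≤ 1441 is 987; 1441 − 987 = 454
largest Fibonacci ≤ 454 is 377; 454 − 377 = 77
largest Fibonacci ≤ 77 is 55; 77 − 55 = 22
largest Fibonacci ≤ 22 is 21; 22 − 21 = 1
largest Fibonacci ≤ 1 is 1; 1 − 1 = 0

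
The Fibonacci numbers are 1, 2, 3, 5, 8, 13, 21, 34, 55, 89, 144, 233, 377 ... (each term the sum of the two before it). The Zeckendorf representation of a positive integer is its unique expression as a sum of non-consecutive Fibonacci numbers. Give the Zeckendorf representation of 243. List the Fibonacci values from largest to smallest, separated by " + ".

233 + 8 + 2

Greedy algorithm:
take 233 (≤ 243); 243 − 233 = 10
take 8 (≤ 10); 10 − 8 = 2
take 2 (≤ 2); 2 − 2 = 0
So 243 = 233 + 8 + 2, with no two terms consecutive in the sequence.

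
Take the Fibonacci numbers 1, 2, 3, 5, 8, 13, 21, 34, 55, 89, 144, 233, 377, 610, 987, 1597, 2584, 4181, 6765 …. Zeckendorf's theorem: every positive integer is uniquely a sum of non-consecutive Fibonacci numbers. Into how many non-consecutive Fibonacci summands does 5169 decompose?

Greedy algorithm:
subtract 4181 from 5169: 988 remains
subtract 987 from 988: 1 remains
subtract 1 from 1: 0 remains
5169 = 4181 + 987 + 1, which has 3 terms.

3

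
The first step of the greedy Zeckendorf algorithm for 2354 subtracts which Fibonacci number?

1597

1597 ≤ 2354 < 2584, so the largest Fibonacci number not exceeding 2354 is 1597.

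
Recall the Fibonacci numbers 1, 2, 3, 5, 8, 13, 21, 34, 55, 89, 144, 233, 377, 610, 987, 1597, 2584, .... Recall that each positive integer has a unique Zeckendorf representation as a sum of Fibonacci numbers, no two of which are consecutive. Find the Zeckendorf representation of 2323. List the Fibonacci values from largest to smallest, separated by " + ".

1597 + 610 + 89 + 21 + 5 + 1

2323 − 1597 = 726
726 − 610 = 116
116 − 89 = 27
27 − 21 = 6
6 − 5 = 1
1 − 1 = 0
So 2323 = 1597 + 610 + 89 + 21 + 5 + 1, with no two terms consecutive in the sequence.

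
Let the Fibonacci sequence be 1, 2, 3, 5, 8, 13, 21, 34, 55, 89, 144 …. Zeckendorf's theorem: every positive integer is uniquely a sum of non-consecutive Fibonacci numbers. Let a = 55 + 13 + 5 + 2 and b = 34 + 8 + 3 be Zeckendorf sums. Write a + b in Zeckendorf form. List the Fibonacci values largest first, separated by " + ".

89 + 21 + 8 + 2

The two numbers are 75 and 45, so their sum is 120.
Greedy algorithm:
89 ≤ 120 < 144, so take 89; remainder 31
21 ≤ 31 < 34, so take 21; remainder 10
8 ≤ 10 < 13, so take 8; remainder 2
2 ≤ 2 < 3, so take 2; remainder 0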